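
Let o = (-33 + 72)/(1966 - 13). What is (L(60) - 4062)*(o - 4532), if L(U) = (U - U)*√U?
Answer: 3994731926/217 ≈ 1.8409e+7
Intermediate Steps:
o = 13/651 (o = 39/1953 = 39*(1/1953) = 13/651 ≈ 0.019969)
L(U) = 0 (L(U) = 0*√U = 0)
(L(60) - 4062)*(o - 4532) = (0 - 4062)*(13/651 - 4532) = -4062*(-2950319/651) = 3994731926/217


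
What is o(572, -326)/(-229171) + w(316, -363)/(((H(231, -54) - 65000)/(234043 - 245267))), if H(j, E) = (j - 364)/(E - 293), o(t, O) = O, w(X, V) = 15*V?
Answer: -1619991608573506/1722973808419 ≈ -940.23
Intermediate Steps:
H(j, E) = (-364 + j)/(-293 + E)
o(572, -326)/(-229171) + w(316, -363)/(((H(231, -54) - 65000)/(234043 - 245267))) = -326/(-229171) + (15*(-363))/((((-364 + 231)/(-293 - 54) - 65000)/(234043 - 245267))) = -326*(-1/229171) - 5445*(-11224/(-133/(-347) - 65000)) = 326/229171 - 5445*(-11224/(-1/347*(-133) - 65000)) = 326/229171 - 5445*(-11224/(133/347 - 65000)) = 326/229171 - 5445/((-22554867/347*(-1/11224))) = 326/229171 - 5445/22554867/3894728 = 326/229171 - 5445*3894728/22554867 = 326/229171 - 7068931320/7518289 = -1619991608573506/1722973808419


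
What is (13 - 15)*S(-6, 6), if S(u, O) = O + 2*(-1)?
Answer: -8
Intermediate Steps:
S(u, O) = -2 + O (S(u, O) = O - 2 = -2 + O)
(13 - 15)*S(-6, 6) = (13 - 15)*(-2 + 6) = -2*4 = -8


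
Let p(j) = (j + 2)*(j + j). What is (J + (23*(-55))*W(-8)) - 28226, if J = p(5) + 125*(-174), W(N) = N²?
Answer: -130866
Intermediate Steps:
p(j) = 2*j*(2 + j) (p(j) = (2 + j)*(2*j) = 2*j*(2 + j))
J = -21680 (J = 2*5*(2 + 5) + 125*(-174) = 2*5*7 - 21750 = 70 - 21750 = -21680)
(J + (23*(-55))*W(-8)) - 28226 = (-21680 + (23*(-55))*(-8)²) - 28226 = (-21680 - 1265*64) - 28226 = (-21680 - 80960) - 28226 = -102640 - 28226 = -130866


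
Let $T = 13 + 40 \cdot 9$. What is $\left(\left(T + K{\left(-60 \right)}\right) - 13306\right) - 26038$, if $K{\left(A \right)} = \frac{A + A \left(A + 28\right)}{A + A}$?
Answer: $- \frac{77973}{2} \approx -38987.0$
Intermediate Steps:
$T = 373$ ($T = 13 + 360 = 373$)
$K{\left(A \right)} = \frac{A + A \left(28 + A\right)}{2 A}$
$\left(\left(T + K{\left(-60 \right)}\right) - 13306\right) - 26038 = \left(\left(373 + \left(\frac{29}{2} + \frac{1}{2} \left(-60\right)\right)\right) - 13306\right) - 26038 = \left(\left(373 + \left(\frac{29}{2} - 30\right)\right) - 13306\right) - 26038 = \left(\left(373 - \frac{31}{2}\right) - 13306\right) - 26038 = \left(\frac{715}{2} - 13306\right) - 26038 = - \frac{25897}{2} - 26038 = - \frac{77973}{2}$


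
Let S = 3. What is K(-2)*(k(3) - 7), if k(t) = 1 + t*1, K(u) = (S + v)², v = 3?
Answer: -108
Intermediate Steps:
K(u) = 36 (K(u) = (3 + 3)² = 6² = 36)
k(t) = 1 + t
K(-2)*(k(3) - 7) = 36*((1 + 3) - 7) = 36*(4 - 7) = 36*(-3) = -108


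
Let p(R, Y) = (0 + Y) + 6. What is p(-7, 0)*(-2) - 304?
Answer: -316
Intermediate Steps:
p(R, Y) = 6 + Y (p(R, Y) = Y + 6 = 6 + Y)
p(-7, 0)*(-2) - 304 = (6 + 0)*(-2) - 304 = 6*(-2) - 304 = -12 - 304 = -316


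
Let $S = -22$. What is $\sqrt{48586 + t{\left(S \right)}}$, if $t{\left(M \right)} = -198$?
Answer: $2 \sqrt{12097} \approx 219.97$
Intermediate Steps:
$\sqrt{48586 + t{\left(S \right)}} = \sqrt{48586 - 198} = \sqrt{48388} = 2 \sqrt{12097}$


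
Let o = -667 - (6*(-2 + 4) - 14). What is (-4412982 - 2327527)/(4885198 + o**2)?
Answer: -6740509/5327423 ≈ -1.2652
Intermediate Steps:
o = -665 (o = -667 - (6*2 - 14) = -667 - (12 - 14) = -667 - 1*(-2) = -667 + 2 = -665)
(-4412982 - 2327527)/(4885198 + o**2) = (-4412982 - 2327527)/(4885198 + (-665)**2) = -6740509/(4885198 + 442225) = -6740509/5327423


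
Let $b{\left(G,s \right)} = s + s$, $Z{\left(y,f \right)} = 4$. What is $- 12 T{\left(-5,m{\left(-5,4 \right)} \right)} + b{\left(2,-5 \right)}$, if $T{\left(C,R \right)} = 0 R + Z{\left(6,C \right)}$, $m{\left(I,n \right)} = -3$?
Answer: $-58$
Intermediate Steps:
$b{\left(G,s \right)} = 2 s$
$T{\left(C,R \right)} = 4$ ($T{\left(C,R \right)} = 0 R + 4 = 0 + 4 = 4$)
$- 12 T{\left(-5,m{\left(-5,4 \right)} \right)} + b{\left(2,-5 \right)} = \left(-12\right) 4 + 2 \left(-5\right) = -48 - 10 = -58$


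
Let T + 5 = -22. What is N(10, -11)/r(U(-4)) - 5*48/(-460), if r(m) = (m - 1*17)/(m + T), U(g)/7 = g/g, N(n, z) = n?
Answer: 472/23 ≈ 20.522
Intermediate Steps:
T = -27 (T = -5 - 22 = -27)
U(g) = 7 (U(g) = 7*(g/g) = 7*1 = 7)
r(m) = (-17 + m)/(-27 + m) (r(m) = (m - 1*17)/(m - 27) = (m - 17)/(-27 + m) = (-17 + m)/(-27 + m))
N(10, -11)/r(U(-4)) - 5*48/(-460) = 10/(((-17 + 7)/(-27 + 7))) - 5*48/(-460) = 10/((-10/(-20))) - 240*(-1/460) = 10/((-1/20*(-10))) + 12/23 = 10/(½) + 12/23 = 10*2 + 12/23 = 20 + 12/23 = 472/23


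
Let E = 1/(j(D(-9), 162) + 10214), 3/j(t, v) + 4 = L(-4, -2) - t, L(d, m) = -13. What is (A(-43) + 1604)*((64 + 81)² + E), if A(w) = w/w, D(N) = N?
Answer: 2757280431465/81709 ≈ 3.3745e+7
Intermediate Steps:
A(w) = 1
j(t, v) = 3/(-17 - t) (j(t, v) = 3/(-4 + (-13 - t)) = 3/(-17 - t))
E = 8/81709 (E = 1/(-3/(17 - 9) + 10214) = 1/(-3/8 + 10214) = 1/(81709/8) = 8/81709 ≈ 9.7908e-5)
(A(-43) + 1604)*((64 + 81)² + E) = (1 + 1604)*((64 + 81)² + 8/81709) = 1605*(145² + 8/81709) = 1605*(21025 + 8/81709) = 1605*(1717931733/81709) = 2757280431465/81709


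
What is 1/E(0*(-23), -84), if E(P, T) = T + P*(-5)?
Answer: -1/84 ≈ -0.011905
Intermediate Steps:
E(P, T) = T - 5*P
1/E(0*(-23), -84) = 1/(-84 - 0*(-23)) = 1/(-84 - 5*0) = 1/(-84 + 0) = 1/(-84) = -1/84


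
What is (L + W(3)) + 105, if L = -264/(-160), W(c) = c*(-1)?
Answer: 2073/20 ≈ 103.65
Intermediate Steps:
W(c) = -c
L = 33/20 (L = -264*(-1/160) = 33/20 ≈ 1.6500)
(L + W(3)) + 105 = (33/20 - 1*3) + 105 = (33/20 - 3) + 105 = -27/20 + 105 = 2073/20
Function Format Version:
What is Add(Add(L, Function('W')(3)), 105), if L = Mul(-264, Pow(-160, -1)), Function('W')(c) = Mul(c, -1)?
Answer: Rational(2073, 20) ≈ 103.65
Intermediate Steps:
Function('W')(c) = Mul(-1, c)
L = Rational(33, 20) (L = Mul(-264, Rational(-1, 160)) = Rational(33, 20) ≈ 1.6500)
Add(Add(L, Function('W')(3)), 105) = Add(Add(Rational(33, 20), Mul(-1, 3)), 105) = Add(Add(Rational(33, 20), -3), 105) = Add(Rational(-27, 20), 105) = Rational(2073, 20)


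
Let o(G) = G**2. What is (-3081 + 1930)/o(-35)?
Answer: -1151/1225 ≈ -0.93959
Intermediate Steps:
(-3081 + 1930)/o(-35) = (-3081 + 1930)/((-35)**2) = -1151/1225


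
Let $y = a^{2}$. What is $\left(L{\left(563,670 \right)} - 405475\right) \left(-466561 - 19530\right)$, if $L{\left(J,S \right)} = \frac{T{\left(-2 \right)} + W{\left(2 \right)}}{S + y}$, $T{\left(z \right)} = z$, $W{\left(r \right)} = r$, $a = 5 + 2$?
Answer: $197097748225$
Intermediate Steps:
$a = 7$
$y = 49$ ($y = 7^{2} = 49$)
$L{\left(J,S \right)} = 0$ ($L{\left(J,S \right)} = \frac{-2 + 2}{S + 49} = \frac{0}{49 + S} = 0$)
$\left(L{\left(563,670 \right)} - 405475\right) \left(-466561 - 19530\right) = \left(0 - 405475\right) \left(-466561 - 19530\right) = \left(-405475\right) \left(-486091\right) = 197097748225$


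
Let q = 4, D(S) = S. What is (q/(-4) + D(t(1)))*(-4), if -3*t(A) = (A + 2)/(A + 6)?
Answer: 32/7 ≈ 4.5714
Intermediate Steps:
t(A) = -(2 + A)/(3*(6 + A)) (t(A) = -(A + 2)/(3*(A + 6)) = -(2 + A)/(3*(6 + A)))
(q/(-4) + D(t(1)))*(-4) = (4/(-4) + (-2 - 1*1)/(3*(6 + 1)))*(-4) = (4*(-¼) + (⅓)*(-2 - 1)/7)*(-4) = (-1 + (⅓)*(⅐)*(-3))*(-4) = (-1 - ⅐)*(-4) = -8/7*(-4) = 32/7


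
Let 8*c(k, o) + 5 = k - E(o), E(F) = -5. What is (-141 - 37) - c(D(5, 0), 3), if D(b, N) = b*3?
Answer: -1439/8 ≈ -179.88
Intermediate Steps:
D(b, N) = 3*b
c(k, o) = k/8 (c(k, o) = -5/8 + (k - 1*(-5))/8 = -5/8 + (k + 5)/8 = -5/8 + (5 + k)/8 = -5/8 + (5/8 + k/8) = k/8)
(-141 - 37) - c(D(5, 0), 3) = (-141 - 37) - 3*5/8 = -178 - 15/8 = -1439/8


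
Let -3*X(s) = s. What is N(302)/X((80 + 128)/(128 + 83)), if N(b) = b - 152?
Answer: -47475/104 ≈ -456.49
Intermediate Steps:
X(s) = -s/3
N(b) = -152 + b
N(302)/X((80 + 128)/(128 + 83)) = (-152 + 302)/((-(80 + 128)/(3*(128 + 83)))) = 150/((-208/(3*211))) = 150/((-⅓*208/211)) = 150/(-208/633) = 150*(-633/208) = -47475/104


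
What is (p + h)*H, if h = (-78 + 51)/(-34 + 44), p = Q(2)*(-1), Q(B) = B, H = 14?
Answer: -329/5 ≈ -65.800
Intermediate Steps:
p = -2 (p = 2*(-1) = -2)
h = -27/10 ≈ -2.7000
(p + h)*H = (-2 - 27/10)*14 = -47/10*14 = -329/5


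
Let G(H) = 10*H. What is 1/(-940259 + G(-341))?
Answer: -1/943669 ≈ -1.0597e-6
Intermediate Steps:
1/(-940259 + G(-341)) = 1/(-940259 + 10*(-341)) = 1/(-940259 - 3410) = 1/(-943669) = -1/943669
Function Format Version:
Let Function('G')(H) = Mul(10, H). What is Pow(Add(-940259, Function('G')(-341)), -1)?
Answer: Rational(-1, 943669) ≈ -1.0597e-6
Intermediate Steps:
Pow(Add(-940259, Function('G')(-341)), -1) = Pow(Add(-940259, Mul(10, -341)), -1) = Pow(Add(-940259, -3410), -1) = Pow(-943669, -1) = Rational(-1, 943669)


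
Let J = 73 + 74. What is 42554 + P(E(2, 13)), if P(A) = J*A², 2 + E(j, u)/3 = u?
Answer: 202637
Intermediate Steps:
J = 147
E(j, u) = -6 + 3*u
P(A) = 147*A²
42554 + P(E(2, 13)) = 42554 + 147*(-6 + 3*13)² = 42554 + 147*(-6 + 39)² = 42554 + 147*33² = 42554 + 147*1089 = 42554 + 160083 = 202637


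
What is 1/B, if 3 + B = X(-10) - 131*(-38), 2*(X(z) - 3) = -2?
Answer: 1/4977 ≈ 0.00020092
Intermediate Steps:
X(z) = 2 (X(z) = 3 + (½)*(-2) = 3 - 1 = 2)
B = 4977 (B = -3 + (2 - 131*(-38)) = -3 + (2 + 4978) = -3 + 4980 = 4977)
1/B = 1/4977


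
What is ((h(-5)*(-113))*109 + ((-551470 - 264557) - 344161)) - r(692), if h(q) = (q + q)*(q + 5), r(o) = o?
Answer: -1160880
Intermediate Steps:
h(q) = 2*q*(5 + q) (h(q) = (2*q)*(5 + q) = 2*q*(5 + q))
((h(-5)*(-113))*109 + ((-551470 - 264557) - 344161)) - r(692) = (((2*(-5)*(5 - 5))*(-113))*109 + ((-551470 - 264557) - 344161)) - 1*692 = (((2*(-5)*0)*(-113))*109 + (-816027 - 344161)) - 692 = ((0*(-113))*109 - 1160188) - 692 = (0*109 - 1160188) - 692 = (0 - 1160188) - 692 = -1160188 - 692 = -1160880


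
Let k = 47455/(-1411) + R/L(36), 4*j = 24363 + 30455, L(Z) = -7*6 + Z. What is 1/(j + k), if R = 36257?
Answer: 4233/32289470 ≈ 0.00013110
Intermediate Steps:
L(Z) = -42 + Z
j = 27409/2 (j = (24363 + 30455)/4 = (¼)*54818 = 27409/2 ≈ 13705.)
k = -51443357/8466 (k = 47455/(-1411) + 36257/(-42 + 36) = 47455*(-1/1411) + 36257/(-6) = -47455/1411 + 36257*(-⅙) = -47455/1411 - 36257/6 = -51443357/8466 ≈ -6076.5)
1/(j + k) = 1/(27409/2 - 51443357/8466) = 1/(32289470/4233) = 4233/32289470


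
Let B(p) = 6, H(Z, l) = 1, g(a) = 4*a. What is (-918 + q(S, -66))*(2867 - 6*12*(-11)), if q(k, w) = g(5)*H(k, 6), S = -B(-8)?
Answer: -3285782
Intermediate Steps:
S = -6 (S = -1*6 = -6)
q(k, w) = 20 (q(k, w) = (4*5)*1 = 20*1 = 20)
(-918 + q(S, -66))*(2867 - 6*12*(-11)) = (-918 + 20)*(2867 - 6*12*(-11)) = -898*(2867 - 72*(-11)) = -898*(2867 + 792) = -898*3659 = -3285782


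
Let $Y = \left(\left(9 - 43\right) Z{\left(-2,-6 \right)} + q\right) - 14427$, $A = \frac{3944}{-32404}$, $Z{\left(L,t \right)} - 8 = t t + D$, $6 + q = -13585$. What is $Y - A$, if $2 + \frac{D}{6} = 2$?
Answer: $- \frac{239091928}{8101} \approx -29514.0$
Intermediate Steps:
$q = -13591$ ($q = -6 - 13585 = -13591$)
$D = 0$ ($D = -12 + 6 \cdot 2 = -12 + 12 = 0$)
$Z{\left(L,t \right)} = 8 + t^{2}$ ($Z{\left(L,t \right)} = 8 + \left(t t + 0\right) = 8 + \left(t^{2} + 0\right) = 8 + t^{2}$)
$A = - \frac{986}{8101}$ ($A = 3944 \left(- \frac{1}{32404}\right) = - \frac{986}{8101} \approx -0.12171$)
$Y = -29514$ ($Y = \left(\left(9 - 43\right) \left(8 + \left(-6\right)^{2}\right) - 13591\right) - 14427 = \left(- 34 \left(8 + 36\right) - 13591\right) - 14427 = \left(\left(-34\right) 44 - 13591\right) - 14427 = \left(-1496 - 13591\right) - 14427 = -15087 - 14427 = -29514$)
$Y - A = -29514 - - \frac{986}{8101} = -29514 + \frac{986}{8101} = - \frac{239091928}{8101}$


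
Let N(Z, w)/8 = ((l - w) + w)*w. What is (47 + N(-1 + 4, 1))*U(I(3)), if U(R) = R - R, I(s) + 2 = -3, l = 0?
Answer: 0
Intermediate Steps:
I(s) = -5 (I(s) = -2 - 3 = -5)
N(Z, w) = 0 (N(Z, w) = 8*(((0 - w) + w)*w) = 8*((-w + w)*w) = 8*(0*w) = 8*0 = 0)
U(R) = 0
(47 + N(-1 + 4, 1))*U(I(3)) = (47 + 0)*0 = 47*0 = 0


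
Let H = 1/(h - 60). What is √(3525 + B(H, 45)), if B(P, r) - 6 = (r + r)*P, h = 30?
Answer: 42*√2 ≈ 59.397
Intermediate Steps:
H = -1/30 (H = 1/(30 - 60) = 1/(-30) = -1/30 ≈ -0.033333)
B(P, r) = 6 + 2*P*r (B(P, r) = 6 + (r + r)*P = 6 + (2*r)*P = 6 + 2*P*r)
√(3525 + B(H, 45)) = √(3525 + (6 + 2*(-1/30)*45)) = √(3525 + (6 - 3)) = √(3525 + 3) = √3528 = 42*√2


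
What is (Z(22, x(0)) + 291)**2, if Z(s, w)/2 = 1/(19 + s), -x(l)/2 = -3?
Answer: 142396489/1681 ≈ 84709.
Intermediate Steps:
x(l) = 6 (x(l) = -2*(-3) = 6)
Z(s, w) = 2/(19 + s)
(Z(22, x(0)) + 291)**2 = (2/(19 + 22) + 291)**2 = (2/41 + 291)**2 = (11933/41)**2 = 142396489/1681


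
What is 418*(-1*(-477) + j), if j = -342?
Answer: 56430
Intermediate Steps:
418*(-1*(-477) + j) = 418*(-1*(-477) - 342) = 418*(477 - 342) = 418*135 = 56430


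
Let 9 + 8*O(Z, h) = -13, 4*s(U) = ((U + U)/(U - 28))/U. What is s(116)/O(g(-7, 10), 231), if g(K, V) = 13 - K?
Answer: -1/484 ≈ -0.0020661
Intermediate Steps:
s(U) = 1/(2*(-28 + U)) (s(U) = (((U + U)/(U - 28))/U)/4 = (((2*U)/(-28 + U))/U)/4 = ((2*U/(-28 + U))/U)/4 = (2/(-28 + U))/4 = 1/(2*(-28 + U)))
O(Z, h) = -11/4 (O(Z, h) = -9/8 + (⅛)*(-13) = -9/8 - 13/8 = -11/4)
s(116)/O(g(-7, 10), 231) = (1/(2*(-28 + 116)))/(-11/4) = ((½)/88)*(-4/11) = ((½)*(1/88))*(-4/11) = (1/176)*(-4/11) = -1/484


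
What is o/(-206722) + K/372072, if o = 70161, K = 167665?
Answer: 4277550269/38457733992 ≈ 0.11123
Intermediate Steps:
o/(-206722) + K/372072 = 70161/(-206722) + 167665/372072 = 70161*(-1/206722) + 167665*(1/372072) = -70161/206722 + 167665/372072 = 4277550269/38457733992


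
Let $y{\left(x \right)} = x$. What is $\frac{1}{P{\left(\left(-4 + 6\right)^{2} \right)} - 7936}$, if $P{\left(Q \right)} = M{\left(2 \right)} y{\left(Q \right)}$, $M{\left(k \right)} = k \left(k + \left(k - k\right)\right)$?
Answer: $- \frac{1}{7920} \approx -0.00012626$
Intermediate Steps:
$M{\left(k \right)} = k^{2}$ ($M{\left(k \right)} = k \left(k + 0\right) = k k = k^{2}$)
$P{\left(Q \right)} = 4 Q$ ($P{\left(Q \right)} = 2^{2} Q = 4 Q$)
$\frac{1}{P{\left(\left(-4 + 6\right)^{2} \right)} - 7936} = \frac{1}{4 \left(-4 + 6\right)^{2} - 7936} = \frac{1}{4 \cdot 2^{2} - 7936} = \frac{1}{4 \cdot 4 - 7936} = \frac{1}{16 - 7936} = \frac{1}{-7920} = - \frac{1}{7920}$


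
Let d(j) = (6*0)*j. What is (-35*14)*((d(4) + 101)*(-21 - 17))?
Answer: 1880620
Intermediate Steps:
d(j) = 0 (d(j) = 0*j = 0)
(-35*14)*((d(4) + 101)*(-21 - 17)) = (-35*14)*((0 + 101)*(-21 - 17)) = -49490*(-38) = -490*(-3838) = 1880620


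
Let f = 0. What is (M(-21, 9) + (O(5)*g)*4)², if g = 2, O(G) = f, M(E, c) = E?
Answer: 441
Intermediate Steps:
O(G) = 0
(M(-21, 9) + (O(5)*g)*4)² = (-21 + (0*2)*4)² = (-21 + 0*4)² = (-21 + 0)² = (-21)² = 441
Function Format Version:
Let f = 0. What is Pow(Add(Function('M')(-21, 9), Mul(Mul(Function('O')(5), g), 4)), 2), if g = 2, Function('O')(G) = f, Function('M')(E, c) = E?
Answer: 441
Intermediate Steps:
Function('O')(G) = 0
Pow(Add(Function('M')(-21, 9), Mul(Mul(Function('O')(5), g), 4)), 2) = Pow(Add(-21, Mul(Mul(0, 2), 4)), 2) = Pow(Add(-21, Mul(0, 4)), 2) = Pow(Add(-21, 0), 2) = Pow(-21, 2) = 441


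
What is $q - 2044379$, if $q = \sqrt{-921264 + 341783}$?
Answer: $-2044379 + i \sqrt{579481} \approx -2.0444 \cdot 10^{6} + 761.24 i$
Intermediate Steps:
$q = i \sqrt{579481}$ ($q = \sqrt{-579481} = i \sqrt{579481} \approx 761.24 i$)
$q - 2044379 = i \sqrt{579481} - 2044379 = -2044379 + i \sqrt{579481}$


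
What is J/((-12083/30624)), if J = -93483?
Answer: 2862823392/12083 ≈ 2.3693e+5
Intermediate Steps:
J/((-12083/30624)) = -93483/((-12083/30624)) = -93483/((-12083*1/30624)) = -93483/(-12083/30624) = -93483*(-30624/12083) = 2862823392/12083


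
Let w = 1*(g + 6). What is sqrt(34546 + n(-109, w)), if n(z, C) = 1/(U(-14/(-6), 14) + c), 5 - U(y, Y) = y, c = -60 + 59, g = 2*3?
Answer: sqrt(863665)/5 ≈ 185.87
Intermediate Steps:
g = 6
c = -1
U(y, Y) = 5 - y
w = 12 (w = 1*(6 + 6) = 1*12 = 12)
n(z, C) = 3/5 (n(z, C) = 1/((5 - (-14)/(-6)) - 1) = 1/((5 - (-14)*(-1)/6) - 1) = 1/((5 - 1*7/3) - 1) = 1/((5 - 7/3) - 1) = 1/(8/3 - 1) = 1/(5/3) = 3/5)
sqrt(34546 + n(-109, w)) = sqrt(34546 + 3/5) = sqrt(172733/5) = sqrt(863665)/5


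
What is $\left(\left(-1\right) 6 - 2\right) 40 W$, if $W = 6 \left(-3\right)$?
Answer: $5760$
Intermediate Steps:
$W = -18$
$\left(\left(-1\right) 6 - 2\right) 40 W = \left(\left(-1\right) 6 - 2\right) 40 \left(-18\right) = \left(-6 - 2\right) 40 \left(-18\right) = \left(-8\right) 40 \left(-18\right) = \left(-320\right) \left(-18\right) = 5760$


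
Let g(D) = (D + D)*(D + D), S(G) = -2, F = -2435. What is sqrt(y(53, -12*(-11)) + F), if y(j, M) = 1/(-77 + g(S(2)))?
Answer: 6*I*sqrt(251686)/61 ≈ 49.346*I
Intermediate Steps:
g(D) = 4*D**2 (g(D) = (2*D)*(2*D) = 4*D**2)
y(j, M) = -1/61 (y(j, M) = 1/(-77 + 4*(-2)**2) = 1/(-77 + 4*4) = 1/(-77 + 16) = 1/(-61) = -1/61)
sqrt(y(53, -12*(-11)) + F) = sqrt(-1/61 - 2435) = sqrt(-148536/61) = 6*I*sqrt(251686)/61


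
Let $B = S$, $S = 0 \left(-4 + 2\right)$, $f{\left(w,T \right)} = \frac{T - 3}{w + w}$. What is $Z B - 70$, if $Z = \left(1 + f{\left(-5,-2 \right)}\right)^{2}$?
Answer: $-70$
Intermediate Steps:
$f{\left(w,T \right)} = \frac{-3 + T}{2 w}$
$S = 0$ ($S = 0 \left(-2\right) = 0$)
$B = 0$
$Z = \frac{9}{4}$ ($Z = \left(1 + \frac{-3 - 2}{2 \left(-5\right)}\right)^{2} = \left(1 + \frac{1}{2} \left(- \frac{1}{5}\right) \left(-5\right)\right)^{2} = \left(1 + \frac{1}{2}\right)^{2} = \left(\frac{3}{2}\right)^{2} = \frac{9}{4} \approx 2.25$)
$Z B - 70 = \frac{9}{4} \cdot 0 - 70 = 0 - 70 = -70$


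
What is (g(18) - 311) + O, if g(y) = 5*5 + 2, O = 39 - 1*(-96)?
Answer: -149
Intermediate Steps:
O = 135 (O = 39 + 96 = 135)
g(y) = 27 (g(y) = 25 + 2 = 27)
(g(18) - 311) + O = (27 - 311) + 135 = -284 + 135 = -149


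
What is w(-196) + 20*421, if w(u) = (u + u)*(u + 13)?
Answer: 80156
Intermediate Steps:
w(u) = 2*u*(13 + u) (w(u) = (2*u)*(13 + u) = 2*u*(13 + u))
w(-196) + 20*421 = 2*(-196)*(13 - 196) + 20*421 = 2*(-196)*(-183) + 8420 = 71736 + 8420 = 80156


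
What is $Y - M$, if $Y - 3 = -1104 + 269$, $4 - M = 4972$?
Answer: $4136$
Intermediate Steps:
$M = -4968$ ($M = 4 - 4972 = -4968$)
$Y = -832$ ($Y = 3 + \left(-1104 + 269\right) = 3 - 835 = -832$)
$Y - M = -832 - -4968 = -832 + 4968 = 4136$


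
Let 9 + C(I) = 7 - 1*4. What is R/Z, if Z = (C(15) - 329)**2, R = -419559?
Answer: -419559/112225 ≈ -3.7386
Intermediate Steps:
C(I) = -6 (C(I) = -9 + (7 - 1*4) = -9 + (7 - 4) = -9 + 3 = -6)
Z = 112225 (Z = (-6 - 329)**2 = (-335)**2 = 112225)
R/Z = -419559/112225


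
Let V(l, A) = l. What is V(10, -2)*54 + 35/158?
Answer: 85355/158 ≈ 540.22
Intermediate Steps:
V(10, -2)*54 + 35/158 = 10*54 + 35/158 = 540 + 35*(1/158) = 540 + 35/158 = 85355/158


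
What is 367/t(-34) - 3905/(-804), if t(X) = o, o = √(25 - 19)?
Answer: 3905/804 + 367*√6/6 ≈ 154.68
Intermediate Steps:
o = √6 ≈ 2.4495
t(X) = √6
367/t(-34) - 3905/(-804) = 367/(√6) - 3905/(-804) = 367*(√6/6) - 3905*(-1/804) = 367*√6/6 + 3905/804 = 3905/804 + 367*√6/6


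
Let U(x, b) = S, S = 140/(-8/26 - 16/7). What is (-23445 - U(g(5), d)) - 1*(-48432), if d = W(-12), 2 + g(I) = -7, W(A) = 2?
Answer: 1477418/59 ≈ 25041.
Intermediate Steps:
g(I) = -9 (g(I) = -2 - 7 = -9)
d = 2
S = -3185/59 (S = 140/(-8*1/26 - 16*⅐) = 140/(-4/13 - 16/7) = 140/(-236/91) = 140*(-91/236) = -3185/59 ≈ -53.983)
U(x, b) = -3185/59
(-23445 - U(g(5), d)) - 1*(-48432) = (-23445 - 1*(-3185/59)) - 1*(-48432) = (-23445 + 3185/59) + 48432 = -1380070/59 + 48432 = 1477418/59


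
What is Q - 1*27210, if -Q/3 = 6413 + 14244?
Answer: -89181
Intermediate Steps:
Q = -61971 (Q = -3*(6413 + 14244) = -3*20657 = -61971)
Q - 1*27210 = -61971 - 1*27210 = -61971 - 27210 = -89181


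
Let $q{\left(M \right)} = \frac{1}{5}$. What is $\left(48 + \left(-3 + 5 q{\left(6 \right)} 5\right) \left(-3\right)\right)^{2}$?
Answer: $1764$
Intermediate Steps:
$q{\left(M \right)} = \frac{1}{5}$
$\left(48 + \left(-3 + 5 q{\left(6 \right)} 5\right) \left(-3\right)\right)^{2} = \left(48 + \left(-3 + 5 \cdot \frac{1}{5} \cdot 5\right) \left(-3\right)\right)^{2} = \left(48 + \left(-3 + 1 \cdot 5\right) \left(-3\right)\right)^{2} = \left(48 + \left(-3 + 5\right) \left(-3\right)\right)^{2} = \left(48 + 2 \left(-3\right)\right)^{2} = \left(48 - 6\right)^{2} = 42^{2} = 1764$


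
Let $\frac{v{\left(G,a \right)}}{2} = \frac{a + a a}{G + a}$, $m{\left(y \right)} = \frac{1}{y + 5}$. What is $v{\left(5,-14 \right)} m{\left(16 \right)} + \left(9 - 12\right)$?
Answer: $- \frac{133}{27} \approx -4.9259$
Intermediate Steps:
$m{\left(y \right)} = \frac{1}{5 + y}$
$v{\left(G,a \right)} = \frac{2 \left(a + a^{2}\right)}{G + a}$ ($v{\left(G,a \right)} = 2 \frac{a + a a}{G + a} = 2 \frac{a + a^{2}}{G + a} = \frac{2 \left(a + a^{2}\right)}{G + a}$)
$v{\left(5,-14 \right)} m{\left(16 \right)} + \left(9 - 12\right) = \frac{2 \left(-14\right) \frac{1}{5 - 14} \left(1 - 14\right)}{5 + 16} + \left(9 - 12\right) = \frac{2 \left(-14\right) \frac{1}{-9} \left(-13\right)}{21} + \left(9 - 12\right) = 2 \left(-14\right) \left(- \frac{1}{9}\right) \left(-13\right) \frac{1}{21} - 3 = \left(- \frac{364}{9}\right) \frac{1}{21} - 3 = - \frac{52}{27} - 3 = - \frac{133}{27}$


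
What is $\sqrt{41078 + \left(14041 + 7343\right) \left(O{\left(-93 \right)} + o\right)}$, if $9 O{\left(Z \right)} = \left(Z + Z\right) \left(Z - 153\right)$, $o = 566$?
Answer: $\sqrt{120860678} \approx 10994.0$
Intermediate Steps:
$O{\left(Z \right)} = \frac{2 Z \left(-153 + Z\right)}{9}$ ($O{\left(Z \right)} = \frac{\left(Z + Z\right) \left(Z - 153\right)}{9} = \frac{2 Z \left(-153 + Z\right)}{9}$)
$\sqrt{41078 + \left(14041 + 7343\right) \left(O{\left(-93 \right)} + o\right)} = \sqrt{41078 + \left(14041 + 7343\right) \left(\frac{2}{9} \left(-93\right) \left(-153 - 93\right) + 566\right)} = \sqrt{41078 + 21384 \left(\frac{2}{9} \left(-93\right) \left(-246\right) + 566\right)} = \sqrt{41078 + 21384 \left(5084 + 566\right)} = \sqrt{41078 + 21384 \cdot 5650} = \sqrt{41078 + 120819600} = \sqrt{120860678}$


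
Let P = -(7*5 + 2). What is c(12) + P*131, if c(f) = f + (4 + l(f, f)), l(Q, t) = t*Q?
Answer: -4687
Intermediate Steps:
l(Q, t) = Q*t
c(f) = 4 + f + f² (c(f) = f + (4 + f*f) = f + (4 + f²) = 4 + f + f²)
P = -37 (P = -(35 + 2) = -1*37 = -37)
c(12) + P*131 = (4 + 12 + 12²) - 37*131 = (4 + 12 + 144) - 4847 = 160 - 4847 = -4687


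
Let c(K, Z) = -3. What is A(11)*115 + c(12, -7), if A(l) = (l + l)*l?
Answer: 27827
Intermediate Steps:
A(l) = 2*l**2 (A(l) = (2*l)*l = 2*l**2)
A(11)*115 + c(12, -7) = (2*11**2)*115 - 3 = (2*121)*115 - 3 = 242*115 - 3 = 27830 - 3 = 27827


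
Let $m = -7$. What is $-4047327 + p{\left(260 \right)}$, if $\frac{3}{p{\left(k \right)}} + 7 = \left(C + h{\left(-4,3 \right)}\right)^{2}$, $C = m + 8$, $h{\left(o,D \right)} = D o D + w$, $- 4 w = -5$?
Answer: $- \frac{73309233903}{18113} \approx -4.0473 \cdot 10^{6}$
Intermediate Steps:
$w = \frac{5}{4}$ ($w = \left(- \frac{1}{4}\right) \left(-5\right) = \frac{5}{4} \approx 1.25$)
$h{\left(o,D \right)} = \frac{5}{4} + o D^{2}$ ($h{\left(o,D \right)} = D o D + \frac{5}{4} = o D^{2} + \frac{5}{4} = \frac{5}{4} + o D^{2}$)
$C = 1$ ($C = -7 + 8 = 1$)
$p{\left(k \right)} = \frac{48}{18113}$ ($p{\left(k \right)} = \frac{3}{-7 + \left(1 + \left(\frac{5}{4} - 4 \cdot 3^{2}\right)\right)^{2}} = \frac{3}{-7 + \left(1 + \left(\frac{5}{4} - 36\right)\right)^{2}} = \frac{3}{-7 + \left(1 - \frac{139}{4}\right)^{2}} = \frac{3}{-7 + \left(- \frac{135}{4}\right)^{2}} = \frac{3}{-7 + \frac{18225}{16}} = \frac{3}{\frac{18113}{16}} = 3 \cdot \frac{16}{18113} = \frac{48}{18113}$)
$-4047327 + p{\left(260 \right)} = -4047327 + \frac{48}{18113} = - \frac{73309233903}{18113}$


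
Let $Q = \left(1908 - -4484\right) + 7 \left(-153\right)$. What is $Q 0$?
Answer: $0$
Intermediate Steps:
$Q = 5321$ ($Q = \left(1908 + 4484\right) - 1071 = 6392 - 1071 = 5321$)
$Q 0 = 5321 \cdot 0 = 0$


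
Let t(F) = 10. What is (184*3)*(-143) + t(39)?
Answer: -78926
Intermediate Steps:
(184*3)*(-143) + t(39) = (184*3)*(-143) + 10 = 552*(-143) + 10 = -78936 + 10 = -78926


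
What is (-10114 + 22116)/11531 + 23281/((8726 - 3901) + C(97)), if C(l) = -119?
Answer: 24994971/4174222 ≈ 5.9879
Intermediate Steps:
(-10114 + 22116)/11531 + 23281/((8726 - 3901) + C(97)) = (-10114 + 22116)/11531 + 23281/((8726 - 3901) - 119) = 12002*(1/11531) + 23281/(4825 - 119) = 12002/11531 + 23281/4706 = 24994971/4174222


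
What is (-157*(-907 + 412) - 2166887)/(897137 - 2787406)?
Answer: 2089172/1890269 ≈ 1.1052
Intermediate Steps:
(-157*(-907 + 412) - 2166887)/(897137 - 2787406) = (-157*(-495) - 2166887)/(-1890269) = (77715 - 2166887)*(-1/1890269) = -2089172*(-1/1890269) = 2089172/1890269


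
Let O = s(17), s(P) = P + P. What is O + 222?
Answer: 256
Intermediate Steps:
s(P) = 2*P
O = 34 (O = 2*17 = 34)
O + 222 = 34 + 222 = 256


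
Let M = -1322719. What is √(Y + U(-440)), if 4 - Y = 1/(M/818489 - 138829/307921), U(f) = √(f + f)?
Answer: √(33798087177116216662045 + 30151193012278644099600*I*√55)/86820494430 ≈ 4.1524 + 3.572*I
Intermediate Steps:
U(f) = √2*√f (U(f) = √(2*f) = √2*√f)
Y = 2335721817689/520922966580 (Y = 4 - 1/(-1322719/818489 - 138829/307921) = 4 - 1/(-520922966580/252029951369) = 4 - 1*(-252029951369/520922966580) = 4 + 252029951369/520922966580 = 2335721817689/520922966580 ≈ 4.4838)
√(Y + U(-440)) = √(2335721817689/520922966580 + √2*√(-440)) = √(2335721817689/520922966580 + √2*(2*I*√110)) = √(2335721817689/520922966580 + 4*I*√55)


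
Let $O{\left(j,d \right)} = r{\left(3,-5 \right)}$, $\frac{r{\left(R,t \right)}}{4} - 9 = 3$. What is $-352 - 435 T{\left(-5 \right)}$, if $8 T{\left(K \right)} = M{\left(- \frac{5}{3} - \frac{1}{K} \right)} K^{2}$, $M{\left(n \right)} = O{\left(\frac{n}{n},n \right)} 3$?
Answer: $-196102$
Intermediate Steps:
$r{\left(R,t \right)} = 48$ ($r{\left(R,t \right)} = 36 + 4 \cdot 3 = 36 + 12 = 48$)
$O{\left(j,d \right)} = 48$
$M{\left(n \right)} = 144$ ($M{\left(n \right)} = 48 \cdot 3 = 144$)
$T{\left(K \right)} = 18 K^{2}$ ($T{\left(K \right)} = \frac{144 K^{2}}{8} = 18 K^{2}$)
$-352 - 435 T{\left(-5 \right)} = -352 - 435 \cdot 18 \left(-5\right)^{2} = -352 - 435 \cdot 18 \cdot 25 = -352 - 195750 = -196102$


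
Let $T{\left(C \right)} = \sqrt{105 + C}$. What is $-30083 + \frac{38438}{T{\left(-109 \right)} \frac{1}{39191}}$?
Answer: $-30083 - 753211829 i \approx -30083.0 - 7.5321 \cdot 10^{8} i$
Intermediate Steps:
$-30083 + \frac{38438}{T{\left(-109 \right)} \frac{1}{39191}} = -30083 + \frac{38438}{\sqrt{105 - 109} \cdot \frac{1}{39191}} = -30083 + \frac{38438}{\sqrt{-4} \cdot \frac{1}{39191}} = -30083 + \frac{38438}{2 i \frac{1}{39191}} = -30083 + \frac{38438}{\frac{2}{39191} i} = -30083 + 38438 \left(- \frac{39191 i}{2}\right) = -30083 - 753211829 i$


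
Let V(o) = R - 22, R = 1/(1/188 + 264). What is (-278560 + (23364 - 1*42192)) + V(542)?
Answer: -14761350342/49633 ≈ -2.9741e+5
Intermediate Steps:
R = 188/49633 (R = 1/(1/188 + 264) = 1/(49633/188) = 188/49633 ≈ 0.0037878)
V(o) = -1091738/49633 (V(o) = 188/49633 - 22 = -1091738/49633)
(-278560 + (23364 - 1*42192)) + V(542) = (-278560 + (23364 - 1*42192)) - 1091738/49633 = (-278560 + (23364 - 42192)) - 1091738/49633 = (-278560 - 18828) - 1091738/49633 = -297388 - 1091738/49633 = -14761350342/49633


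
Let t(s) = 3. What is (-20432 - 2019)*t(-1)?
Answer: -67353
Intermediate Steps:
(-20432 - 2019)*t(-1) = (-20432 - 2019)*3 = -22451*3 = -67353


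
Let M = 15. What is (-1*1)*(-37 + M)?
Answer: 22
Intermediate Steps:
(-1*1)*(-37 + M) = (-1*1)*(-37 + 15) = -1*(-22) = 22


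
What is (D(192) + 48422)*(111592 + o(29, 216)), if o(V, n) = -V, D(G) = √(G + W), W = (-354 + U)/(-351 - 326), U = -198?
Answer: 5402103586 + 4685646*√50098/677 ≈ 5.4037e+9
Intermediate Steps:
W = 552/677 (W = (-354 - 198)/(-351 - 326) = -552/(-677) = -552*(-1/677) = 552/677 ≈ 0.81536)
D(G) = √(552/677 + G) (D(G) = √(G + 552/677) = √(552/677 + G))
(D(192) + 48422)*(111592 + o(29, 216)) = (√(373704 + 458329*192)/677 + 48422)*(111592 - 1*29) = (√(373704 + 87999168)/677 + 48422)*(111592 - 29) = (√88372872/677 + 48422)*111563 = ((42*√50098)/677 + 48422)*111563 = (42*√50098/677 + 48422)*111563 = (48422 + 42*√50098/677)*111563 = 5402103586 + 4685646*√50098/677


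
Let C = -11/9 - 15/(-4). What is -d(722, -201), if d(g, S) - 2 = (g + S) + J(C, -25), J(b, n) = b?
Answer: -18919/36 ≈ -525.53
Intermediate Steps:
C = 91/36 (C = -11*1/9 - 15*(-1/4) = -11/9 + 15/4 = 91/36 ≈ 2.5278)
d(g, S) = 163/36 + S + g (d(g, S) = 2 + ((g + S) + 91/36) = 2 + ((S + g) + 91/36) = 2 + (91/36 + S + g) = 163/36 + S + g)
-d(722, -201) = -(163/36 - 201 + 722) = -1*18919/36 = -18919/36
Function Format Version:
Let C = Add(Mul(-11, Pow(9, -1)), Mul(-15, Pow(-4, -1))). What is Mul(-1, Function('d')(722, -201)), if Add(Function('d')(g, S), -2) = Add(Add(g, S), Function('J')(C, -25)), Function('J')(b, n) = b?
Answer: Rational(-18919, 36) ≈ -525.53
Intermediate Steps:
C = Rational(91, 36) (C = Add(Mul(-11, Rational(1, 9)), Mul(-15, Rational(-1, 4))) = Add(Rational(-11, 9), Rational(15, 4)) = Rational(91, 36) ≈ 2.5278)
Function('d')(g, S) = Add(Rational(163, 36), S, g) (Function('d')(g, S) = Add(2, Add(Add(g, S), Rational(91, 36))) = Add(2, Add(Add(S, g), Rational(91, 36))) = Add(2, Add(Rational(91, 36), S, g)) = Add(Rational(163, 36), S, g))
Mul(-1, Function('d')(722, -201)) = Mul(-1, Add(Rational(163, 36), -201, 722)) = Mul(-1, Rational(18919, 36)) = Rational(-18919, 36)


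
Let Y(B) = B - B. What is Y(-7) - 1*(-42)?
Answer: 42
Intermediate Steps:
Y(B) = 0
Y(-7) - 1*(-42) = 0 - 1*(-42) = 0 + 42 = 42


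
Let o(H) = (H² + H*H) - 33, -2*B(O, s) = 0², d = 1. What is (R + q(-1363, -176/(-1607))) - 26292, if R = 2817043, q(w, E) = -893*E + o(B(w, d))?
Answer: 4484526658/1607 ≈ 2.7906e+6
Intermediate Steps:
B(O, s) = 0 (B(O, s) = -½*0² = -½*0 = 0)
o(H) = -33 + 2*H² (o(H) = (H² + H²) - 33 = 2*H² - 33 = -33 + 2*H²)
q(w, E) = -33 - 893*E (q(w, E) = -893*E + (-33 + 2*0²) = -893*E + (-33 + 2*0) = -893*E + (-33 + 0) = -893*E - 33 = -33 - 893*E)
(R + q(-1363, -176/(-1607))) - 26292 = (2817043 + (-33 - (-157168)/(-1607))) - 26292 = (2817043 + (-33 - (-157168)*(-1)/1607)) - 26292 = (2817043 + (-33 - 893*176/1607)) - 26292 = (2817043 + (-33 - 157168/1607)) - 26292 = (2817043 - 210199/1607) - 26292 = 4526777902/1607 - 26292 = 4484526658/1607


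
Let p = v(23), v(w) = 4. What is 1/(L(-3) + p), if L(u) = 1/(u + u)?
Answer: 6/23 ≈ 0.26087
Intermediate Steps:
L(u) = 1/(2*u)
p = 4
1/(L(-3) + p) = 1/((1/2)/(-3) + 4) = 1/((1/2)*(-1/3) + 4) = 1/(-1/6 + 4) = 1/(23/6) = 6/23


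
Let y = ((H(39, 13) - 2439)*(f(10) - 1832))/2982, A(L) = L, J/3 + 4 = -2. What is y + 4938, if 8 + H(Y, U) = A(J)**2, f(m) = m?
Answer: 9296611/1491 ≈ 6235.1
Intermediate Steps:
J = -18 (J = -12 + 3*(-2) = -12 - 6 = -18)
H(Y, U) = 316 (H(Y, U) = -8 + (-18)**2 = -8 + 324 = 316)
y = 1934053/1491 (y = ((316 - 2439)*(10 - 1832))/2982 = -2123*(-1822)*(1/2982) = 3868106*(1/2982) = 1934053/1491 ≈ 1297.2)
y + 4938 = 1934053/1491 + 4938 = 9296611/1491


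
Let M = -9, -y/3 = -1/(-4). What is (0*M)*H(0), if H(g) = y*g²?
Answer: 0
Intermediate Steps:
y = -¾ (y = -(-3)/(-4) = -(-3)*(-1)/4 = -3*¼ = -¾ ≈ -0.75000)
H(g) = -3*g²/4
(0*M)*H(0) = (0*(-9))*(-¾*0²) = 0*(-¾*0) = 0*0 = 0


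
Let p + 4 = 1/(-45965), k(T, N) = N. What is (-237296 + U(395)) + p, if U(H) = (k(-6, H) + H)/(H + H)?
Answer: -10907448536/45965 ≈ -2.3730e+5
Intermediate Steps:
U(H) = 1 (U(H) = (H + H)/(H + H) = (2*H)/((2*H)) = (2*H)*(1/(2*H)) = 1)
p = -183861/45965 (p = -4 + 1/(-45965) = -4 - 1/45965 = -183861/45965 ≈ -4.0000)
(-237296 + U(395)) + p = (-237296 + 1) - 183861/45965 = -237295 - 183861/45965 = -10907448536/45965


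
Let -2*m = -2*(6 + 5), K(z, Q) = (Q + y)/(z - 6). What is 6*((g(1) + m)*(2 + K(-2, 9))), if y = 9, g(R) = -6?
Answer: -15/2 ≈ -7.5000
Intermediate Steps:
K(z, Q) = (9 + Q)/(-6 + z) (K(z, Q) = (Q + 9)/(z - 6) = (9 + Q)/(-6 + z))
m = 11 (m = -(-1)*(6 + 5) = -(-1)*11 = -½*(-22) = 11)
6*((g(1) + m)*(2 + K(-2, 9))) = 6*((-6 + 11)*(2 + (9 + 9)/(-6 - 2))) = 6*(5*(2 + 18/(-8))) = 6*(5*(2 - ⅛*18)) = 6*(5*(2 - 9/4)) = 6*(5*(-¼)) = 6*(-5/4) = -15/2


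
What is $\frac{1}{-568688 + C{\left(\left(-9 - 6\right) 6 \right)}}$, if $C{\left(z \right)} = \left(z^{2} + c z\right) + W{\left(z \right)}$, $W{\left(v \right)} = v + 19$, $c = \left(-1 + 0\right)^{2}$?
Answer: $- \frac{1}{560749} \approx -1.7833 \cdot 10^{-6}$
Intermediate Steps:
$c = 1$ ($c = \left(-1\right)^{2} = 1$)
$W{\left(v \right)} = 19 + v$
$C{\left(z \right)} = 19 + z^{2} + 2 z$ ($C{\left(z \right)} = \left(z^{2} + 1 z\right) + \left(19 + z\right) = \left(z^{2} + z\right) + \left(19 + z\right) = \left(z + z^{2}\right) + \left(19 + z\right) = 19 + z^{2} + 2 z$)
$\frac{1}{-568688 + C{\left(\left(-9 - 6\right) 6 \right)}} = \frac{1}{-568688 + \left(19 + \left(\left(-9 - 6\right) 6\right)^{2} + 2 \left(-9 - 6\right) 6\right)} = \frac{1}{-568688 + \left(19 + \left(\left(-15\right) 6\right)^{2} + 2 \left(\left(-15\right) 6\right)\right)} = \frac{1}{-568688 + \left(19 + \left(-90\right)^{2} + 2 \left(-90\right)\right)} = \frac{1}{-568688 + \left(19 + 8100 - 180\right)} = \frac{1}{-568688 + 7939} = \frac{1}{-560749} = - \frac{1}{560749}$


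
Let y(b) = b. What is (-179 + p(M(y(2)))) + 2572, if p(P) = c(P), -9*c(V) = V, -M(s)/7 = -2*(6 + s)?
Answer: 21425/9 ≈ 2380.6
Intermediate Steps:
M(s) = 84 + 14*s (M(s) = -(-14)*(6 + s) = -7*(-12 - 2*s) = 84 + 14*s)
c(V) = -V/9
p(P) = -P/9
(-179 + p(M(y(2)))) + 2572 = (-179 - (84 + 14*2)/9) + 2572 = (-179 - (84 + 28)/9) + 2572 = (-179 - 1/9*112) + 2572 = (-179 - 112/9) + 2572 = -1723/9 + 2572 = 21425/9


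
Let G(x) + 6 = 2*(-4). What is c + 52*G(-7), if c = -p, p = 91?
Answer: -819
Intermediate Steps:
G(x) = -14 (G(x) = -6 + 2*(-4) = -6 - 8 = -14)
c = -91 (c = -1*91 = -91)
c + 52*G(-7) = -91 + 52*(-14) = -91 - 728 = -819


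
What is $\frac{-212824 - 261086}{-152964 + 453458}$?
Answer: $- \frac{236955}{150247} \approx -1.5771$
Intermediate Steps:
$\frac{-212824 - 261086}{-152964 + 453458} = \frac{-212824 - 261086}{300494} = \left(-212824 - 261086\right) \frac{1}{300494} = \left(-473910\right) \frac{1}{300494} = - \frac{236955}{150247}$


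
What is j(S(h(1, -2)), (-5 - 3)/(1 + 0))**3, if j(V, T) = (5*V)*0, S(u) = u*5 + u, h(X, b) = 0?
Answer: 0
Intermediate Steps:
S(u) = 6*u (S(u) = 5*u + u = 6*u)
j(V, T) = 0
j(S(h(1, -2)), (-5 - 3)/(1 + 0))**3 = 0**3 = 0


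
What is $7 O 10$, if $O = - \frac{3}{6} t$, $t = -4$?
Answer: $140$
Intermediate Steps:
$O = 2$ ($O = - \frac{3}{6} \left(-4\right) = \left(-3\right) \frac{1}{6} \left(-4\right) = \left(- \frac{1}{2}\right) \left(-4\right) = 2$)
$7 O 10 = 7 \cdot 2 \cdot 10 = 14 \cdot 10 = 140$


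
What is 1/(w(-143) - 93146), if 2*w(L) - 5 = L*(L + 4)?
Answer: -1/83205 ≈ -1.2019e-5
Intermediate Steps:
w(L) = 5/2 + L*(4 + L)/2 (w(L) = 5/2 + (L*(L + 4))/2 = 5/2 + (L*(4 + L))/2 = 5/2 + L*(4 + L)/2)
1/(w(-143) - 93146) = 1/((5/2 + (1/2)*(-143)**2 + 2*(-143)) - 93146) = 1/((5/2 + (1/2)*20449 - 286) - 93146) = 1/((5/2 + 20449/2 - 286) - 93146) = 1/(9941 - 93146) = 1/(-83205) = -1/83205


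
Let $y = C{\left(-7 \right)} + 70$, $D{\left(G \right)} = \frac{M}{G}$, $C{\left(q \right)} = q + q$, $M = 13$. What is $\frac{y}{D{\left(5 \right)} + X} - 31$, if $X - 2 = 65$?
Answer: $- \frac{2627}{87} \approx -30.195$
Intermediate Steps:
$X = 67$ ($X = 2 + 65 = 67$)
$C{\left(q \right)} = 2 q$
$D{\left(G \right)} = \frac{13}{G}$
$y = 56$ ($y = 2 \left(-7\right) + 70 = -14 + 70 = 56$)
$\frac{y}{D{\left(5 \right)} + X} - 31 = \frac{56}{\frac{13}{5} + 67} - 31 = \frac{56}{\frac{348}{5}} - 31 = 56 \cdot \frac{5}{348} - 31 = \frac{70}{87} - 31 = - \frac{2627}{87}$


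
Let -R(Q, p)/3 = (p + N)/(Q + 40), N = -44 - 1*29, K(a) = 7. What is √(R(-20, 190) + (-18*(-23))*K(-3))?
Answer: 3*√32005/10 ≈ 53.670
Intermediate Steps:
N = -73 (N = -44 - 29 = -73)
R(Q, p) = -3*(-73 + p)/(40 + Q) (R(Q, p) = -3*(p - 73)/(Q + 40) = -3*(-73 + p)/(40 + Q))
√(R(-20, 190) + (-18*(-23))*K(-3)) = √(3*(73 - 1*190)/(40 - 20) - 18*(-23)*7) = √(3*(73 - 190)/20 + 414*7) = √(3*(1/20)*(-117) + 2898) = √(-351/20 + 2898) = √(57609/20) = 3*√32005/10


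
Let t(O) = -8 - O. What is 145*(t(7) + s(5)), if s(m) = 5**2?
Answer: 1450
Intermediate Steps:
s(m) = 25
145*(t(7) + s(5)) = 145*((-8 - 1*7) + 25) = 145*((-8 - 7) + 25) = 145*(-15 + 25) = 145*10 = 1450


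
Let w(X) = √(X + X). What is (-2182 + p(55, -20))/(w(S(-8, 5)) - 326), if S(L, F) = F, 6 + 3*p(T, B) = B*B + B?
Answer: 1006036/159399 + 3086*√10/159399 ≈ 6.3727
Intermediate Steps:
p(T, B) = -2 + B/3 + B²/3 (p(T, B) = -2 + (B*B + B)/3 = -2 + (B² + B)/3 = -2 + (B + B²)/3 = -2 + (B/3 + B²/3) = -2 + B/3 + B²/3)
w(X) = √2*√X (w(X) = √(2*X) = √2*√X)
(-2182 + p(55, -20))/(w(S(-8, 5)) - 326) = (-2182 + (-2 + (⅓)*(-20) + (⅓)*(-20)²))/(√2*√5 - 326) = (-2182 + (-2 - 20/3 + (⅓)*400))/(√10 - 326) = (-2182 + (-2 - 20/3 + 400/3))/(-326 + √10) = (-2182 + 374/3)/(-326 + √10) = -6172/(3*(-326 + √10))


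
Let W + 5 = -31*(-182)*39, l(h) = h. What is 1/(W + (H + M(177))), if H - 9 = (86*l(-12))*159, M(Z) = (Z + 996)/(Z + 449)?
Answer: 626/35028377 ≈ 1.7871e-5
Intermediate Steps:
M(Z) = (996 + Z)/(449 + Z)
H = -164079 (H = 9 + (86*(-12))*159 = 9 - 1032*159 = 9 - 164088 = -164079)
W = 220033 (W = -5 - 31*(-182)*39 = -5 + 5642*39 = -5 + 220038 = 220033)
1/(W + (H + M(177))) = 1/(220033 + (-164079 + (996 + 177)/(449 + 177))) = 1/(220033 + (-164079 + 1173/626)) = 1/(220033 - 102712281/626) = 1/(35028377/626) = 626/35028377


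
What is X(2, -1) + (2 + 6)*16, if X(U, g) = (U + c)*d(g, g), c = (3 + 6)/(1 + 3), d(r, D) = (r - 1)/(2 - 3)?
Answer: 273/2 ≈ 136.50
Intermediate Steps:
d(r, D) = 1 - r (d(r, D) = (-1 + r)/(-1) = (-1 + r)*(-1) = 1 - r)
c = 9/4 ≈ 2.2500
X(U, g) = (1 - g)*(9/4 + U) (X(U, g) = (U + 9/4)*(1 - g) = (9/4 + U)*(1 - g) = (1 - g)*(9/4 + U))
X(2, -1) + (2 + 6)*16 = -(-1 - 1)*(9 + 4*2)/4 + (2 + 6)*16 = -¼*(-2)*(9 + 8) + 8*16 = -¼*(-2)*17 + 128 = 17/2 + 128 = 273/2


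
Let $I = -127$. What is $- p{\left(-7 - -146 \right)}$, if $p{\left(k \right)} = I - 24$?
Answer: $151$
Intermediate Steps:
$p{\left(k \right)} = -151$ ($p{\left(k \right)} = -127 - 24 = -151$)
$- p{\left(-7 - -146 \right)} = \left(-1\right) \left(-151\right) = 151$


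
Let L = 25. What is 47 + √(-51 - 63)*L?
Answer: 47 + 25*I*√114 ≈ 47.0 + 266.93*I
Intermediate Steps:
47 + √(-51 - 63)*L = 47 + √(-51 - 63)*25 = 47 + √(-114)*25 = 47 + (I*√114)*25 = 47 + 25*I*√114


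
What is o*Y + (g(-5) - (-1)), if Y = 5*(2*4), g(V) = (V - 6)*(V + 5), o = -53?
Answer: -2119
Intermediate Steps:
g(V) = (-6 + V)*(5 + V)
Y = 40 (Y = 5*8 = 40)
o*Y + (g(-5) - (-1)) = -53*40 + ((-30 + (-5)² - 1*(-5)) - (-1)) = -2120 + ((-30 + 25 + 5) - 1*(-1)) = -2120 + (0 + 1) = -2120 + 1 = -2119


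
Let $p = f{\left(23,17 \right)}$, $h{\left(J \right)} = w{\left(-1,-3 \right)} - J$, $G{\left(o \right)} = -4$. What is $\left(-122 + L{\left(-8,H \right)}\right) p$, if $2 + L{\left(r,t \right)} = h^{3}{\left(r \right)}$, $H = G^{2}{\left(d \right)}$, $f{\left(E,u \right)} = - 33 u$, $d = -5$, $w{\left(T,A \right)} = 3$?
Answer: $-677127$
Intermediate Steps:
$h{\left(J \right)} = 3 - J$
$p = -561$ ($p = \left(-33\right) 17 = -561$)
$H = 16$ ($H = \left(-4\right)^{2} = 16$)
$L{\left(r,t \right)} = -2 + \left(3 - r\right)^{3}$
$\left(-122 + L{\left(-8,H \right)}\right) p = \left(-122 - \left(2 + \left(-3 - 8\right)^{3}\right)\right) \left(-561\right) = \left(-122 - -1329\right) \left(-561\right) = \left(-122 + \left(-2 + 1331\right)\right) \left(-561\right) = \left(-122 + 1329\right) \left(-561\right) = 1207 \left(-561\right) = -677127$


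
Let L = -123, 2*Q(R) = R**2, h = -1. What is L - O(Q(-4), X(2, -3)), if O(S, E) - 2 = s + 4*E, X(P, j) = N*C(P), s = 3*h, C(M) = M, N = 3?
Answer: -146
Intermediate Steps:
Q(R) = R**2/2
s = -3 (s = 3*(-1) = -3)
X(P, j) = 3*P
O(S, E) = -1 + 4*E (O(S, E) = 2 + (-3 + 4*E) = -1 + 4*E)
L - O(Q(-4), X(2, -3)) = -123 - (-1 + 4*(3*2)) = -123 - (-1 + 4*6) = -123 - (-1 + 24) = -123 - 1*23 = -123 - 23 = -146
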